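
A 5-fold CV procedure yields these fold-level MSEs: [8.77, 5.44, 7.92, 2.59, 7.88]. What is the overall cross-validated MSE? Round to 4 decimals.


Add all fold MSEs: 32.6000.
Divide by k = 5: 32.6000/5 = 6.5200.

6.5200


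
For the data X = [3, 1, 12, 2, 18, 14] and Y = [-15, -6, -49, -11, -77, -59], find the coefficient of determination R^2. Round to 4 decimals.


After computing the OLS fit (b0=-2.2168, b1=-4.0740):
SSres = 7.4031, SStot = 4344.8333.
R^2 = 1 - 7.4031/4344.8333 = 0.9983.

0.9983


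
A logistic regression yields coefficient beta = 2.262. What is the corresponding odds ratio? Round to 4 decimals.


exp(2.262) = 9.6023.
So the odds ratio is 9.6023.

9.6023


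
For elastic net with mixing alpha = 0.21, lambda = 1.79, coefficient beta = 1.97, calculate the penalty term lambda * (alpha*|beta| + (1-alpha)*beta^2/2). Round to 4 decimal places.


L1 component = 0.21 * |1.97| = 0.4137.
L2 component = 0.79 * 1.97^2 / 2 = 1.5330.
Penalty = 1.79 * (0.4137 + 1.5330) = 1.79 * 1.9467 = 3.4845.

3.4845


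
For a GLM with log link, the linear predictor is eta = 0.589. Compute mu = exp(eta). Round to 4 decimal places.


mu = exp(eta) = exp(0.589).
= 1.8022.

1.8022


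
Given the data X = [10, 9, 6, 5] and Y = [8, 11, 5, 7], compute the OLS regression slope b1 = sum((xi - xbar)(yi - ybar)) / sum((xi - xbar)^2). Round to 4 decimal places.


First compute the means: xbar = 7.5000, ybar = 7.7500.
Then S_xx = sum((xi - xbar)^2) = 17.0000.
S_xy = sum((xi - xbar)(yi - ybar)) = 11.5000.
b1 = S_xy / S_xx = 11.5000 / 17.0000 = 0.6765.

0.6765


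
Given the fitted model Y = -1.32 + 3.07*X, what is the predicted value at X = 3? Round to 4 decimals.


Predicted value:
Y = -1.32 + (3.07)(3) = -1.32 + 9.2100 = 7.8900.

7.8900


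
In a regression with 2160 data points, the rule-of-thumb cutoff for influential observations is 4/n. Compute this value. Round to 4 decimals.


Using the rule of thumb:
Threshold = 4 / 2160 = 0.0019.

0.0019


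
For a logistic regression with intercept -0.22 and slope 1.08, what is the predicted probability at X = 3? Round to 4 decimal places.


Linear predictor: z = -0.22 + 1.08 * 3 = 3.0200.
P = 1/(1 + exp(-3.0200)) = 1/(1 + 0.0488) = 0.9535.

0.9535


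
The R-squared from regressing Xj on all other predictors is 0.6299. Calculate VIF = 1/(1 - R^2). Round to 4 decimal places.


Denominator: 1 - 0.6299 = 0.3701.
VIF = 1 / 0.3701 = 2.7020.

2.7020


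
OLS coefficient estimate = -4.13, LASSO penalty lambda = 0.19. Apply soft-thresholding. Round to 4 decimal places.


Check: |-4.13| = 4.13 vs lambda = 0.19.
Since |beta| > lambda, coefficient = sign(beta)*(|beta| - lambda) = -3.9400.
Soft-thresholded coefficient = -3.9400.

-3.9400


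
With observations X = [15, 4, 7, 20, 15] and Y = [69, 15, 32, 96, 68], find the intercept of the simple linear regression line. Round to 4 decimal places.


First find the slope: b1 = 4.9356.
Means: xbar = 12.2000, ybar = 56.0000.
b0 = ybar - b1 * xbar = 56.0000 - 4.9356 * 12.2000 = -4.2143.

-4.2143


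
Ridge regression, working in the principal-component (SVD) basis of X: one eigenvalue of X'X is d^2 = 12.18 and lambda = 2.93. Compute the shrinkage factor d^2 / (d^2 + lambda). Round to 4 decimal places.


Denominator = d^2 + lambda = 12.18 + 2.93 = 15.1100.
Shrinkage = 12.18 / 15.1100 = 0.8061.

0.8061


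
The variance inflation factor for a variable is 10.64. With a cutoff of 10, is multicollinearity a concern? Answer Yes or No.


Compare VIF = 10.64 to the threshold of 10.
10.64 >= 10, so the answer is Yes.

Yes


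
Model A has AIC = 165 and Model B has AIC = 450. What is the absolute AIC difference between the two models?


Absolute difference = |165 - 450| = 285.
The model with lower AIC (A) is preferred.

285


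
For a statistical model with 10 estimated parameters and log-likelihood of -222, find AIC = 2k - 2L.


Compute:
2k = 2*10 = 20.
-2*loglik = -2*(-222) = 444.
AIC = 20 + 444 = 464.

464


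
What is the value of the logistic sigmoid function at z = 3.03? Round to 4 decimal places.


exp(-3.0300) = 0.0483.
1 + exp(-z) = 1.0483.
sigmoid = 1/1.0483 = 0.9539.

0.9539


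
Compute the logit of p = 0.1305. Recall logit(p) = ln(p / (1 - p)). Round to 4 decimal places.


1 - p = 0.8695.
p/(1-p) = 0.1501.
logit = ln(0.1501) = -1.8965.

-1.8965


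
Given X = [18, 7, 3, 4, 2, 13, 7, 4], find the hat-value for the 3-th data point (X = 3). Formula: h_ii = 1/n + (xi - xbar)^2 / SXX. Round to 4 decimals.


n = 8, xbar = 7.2500.
SXX = sum((xi - xbar)^2) = 215.5000.
h = 1/8 + (3 - 7.2500)^2 / 215.5000 = 0.2088.

0.2088


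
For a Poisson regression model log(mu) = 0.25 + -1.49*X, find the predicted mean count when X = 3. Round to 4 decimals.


Linear predictor: eta = 0.25 + (-1.49)(3) = -4.2200.
Expected count: mu = exp(-4.2200) = 0.0147.

0.0147


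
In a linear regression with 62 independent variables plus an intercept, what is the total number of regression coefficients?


Each predictor gets one coefficient, plus one intercept.
Total parameters = 62 + 1 = 63.

63


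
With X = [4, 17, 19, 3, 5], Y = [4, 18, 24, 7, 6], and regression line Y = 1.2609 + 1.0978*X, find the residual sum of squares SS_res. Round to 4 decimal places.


For each point, residual = actual - predicted.
Residuals: [-1.6521, -1.9235, 1.8809, 2.4457, -0.7499].
Sum of squared residuals = 16.5109.

16.5109


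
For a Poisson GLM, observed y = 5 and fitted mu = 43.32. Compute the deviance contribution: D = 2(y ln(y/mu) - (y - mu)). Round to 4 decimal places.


Compute y*ln(y/mu) = 5*ln(5/43.32) = 5*-2.159177 = -10.795885.
y - mu = -38.32.
D = 2*(-10.795885 - (-38.32)) = 55.048230, which rounds to 55.0482.

55.0482


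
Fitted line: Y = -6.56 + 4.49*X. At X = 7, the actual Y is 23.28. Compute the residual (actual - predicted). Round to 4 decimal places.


Compute yhat = -6.56 + (4.49)(7) = 24.8700.
Residual = actual - predicted = 23.28 - 24.8700 = -1.5900.

-1.5900


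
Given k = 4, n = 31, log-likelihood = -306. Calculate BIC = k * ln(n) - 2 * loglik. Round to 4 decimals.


ln(31) = 3.433987.
k * ln(n) = 4 * 3.433987 = 13.735948.
-2L = 612.
BIC = 13.735948 + 612 = 625.735948, which rounds to 625.7359.

625.7359


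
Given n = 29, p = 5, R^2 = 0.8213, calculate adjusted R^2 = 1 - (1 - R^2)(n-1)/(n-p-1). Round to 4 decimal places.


Using the formula:
(1 - 0.8213) = 0.1787.
Multiply by 28/23: 0.1787 * 28 = 5.0036, then 5.0036 / 23 = 0.2175.
Adj R^2 = 1 - 0.2175 = 0.7825.

0.7825


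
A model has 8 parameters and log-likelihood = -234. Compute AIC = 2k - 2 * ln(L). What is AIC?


AIC = 2k - 2*loglik = 2(8) - 2(-234).
= 16 + 468 = 484.

484


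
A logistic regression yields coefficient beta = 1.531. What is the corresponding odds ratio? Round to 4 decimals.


The odds ratio is computed as:
OR = e^(1.531) = 4.6228.

4.6228


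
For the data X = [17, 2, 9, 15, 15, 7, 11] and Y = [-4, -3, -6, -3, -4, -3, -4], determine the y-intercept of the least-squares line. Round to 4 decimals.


The slope is b1 = -0.0288.
Sample means are xbar = 10.8571 and ybar = -3.8571.
Intercept: b0 = -3.8571 - (-0.0288)(10.8571) = -3.5448.

-3.5448


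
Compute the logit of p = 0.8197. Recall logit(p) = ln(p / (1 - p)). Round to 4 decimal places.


The odds are p/(1-p) = 0.8197 / 0.1803 = 4.5463.
logit(p) = ln(4.5463) = 1.5143.

1.5143


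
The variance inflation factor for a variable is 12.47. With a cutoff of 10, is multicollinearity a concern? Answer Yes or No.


Check: VIF = 12.47 vs threshold = 10.
Since 12.47 >= 10, the answer is Yes.

Yes


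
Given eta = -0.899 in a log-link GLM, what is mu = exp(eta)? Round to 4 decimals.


mu = exp(eta) = exp(-0.899).
= 0.4070.

0.4070


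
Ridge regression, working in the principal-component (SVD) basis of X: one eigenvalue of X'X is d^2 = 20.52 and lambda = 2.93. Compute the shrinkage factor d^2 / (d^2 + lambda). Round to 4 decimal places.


Compute the denominator: 20.52 + 2.93 = 23.4500.
Shrinkage factor = 20.52 / 23.4500 = 0.8751.

0.8751


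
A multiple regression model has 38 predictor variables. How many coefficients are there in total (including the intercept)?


Each predictor gets one coefficient, plus one intercept.
Total parameters = 38 + 1 = 39.

39


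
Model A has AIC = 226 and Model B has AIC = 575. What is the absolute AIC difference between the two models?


Absolute difference = |226 - 575| = 349.
The model with lower AIC (A) is preferred.

349


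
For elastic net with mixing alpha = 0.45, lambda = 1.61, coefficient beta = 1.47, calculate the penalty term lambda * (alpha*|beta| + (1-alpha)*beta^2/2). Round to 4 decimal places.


Compute:
L1 = 0.45 * 1.47 = 0.6615.
L2 = 0.55 * 1.47^2 / 2 = 0.5942.
Penalty = 1.61 * (0.6615 + 0.5942) = 2.0218.

2.0218


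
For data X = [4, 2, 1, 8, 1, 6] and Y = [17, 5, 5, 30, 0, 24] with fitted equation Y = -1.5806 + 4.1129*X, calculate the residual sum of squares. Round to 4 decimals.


For each point, residual = actual - predicted.
Residuals: [2.1290, -1.6452, 2.4677, -1.3226, -2.5323, 0.9032].
Sum of squared residuals = 22.3065.

22.3065


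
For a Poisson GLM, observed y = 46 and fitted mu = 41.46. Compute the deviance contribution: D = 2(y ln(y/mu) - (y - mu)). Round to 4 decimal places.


First: ln(46/41.46) = 0.103912.
Then: 46 * 0.103912 = 4.779952.
y - mu = 46 - 41.46 = 4.54.
D = 2(4.779952 - 4.54) = 0.479904, which rounds to 0.4799.

0.4799


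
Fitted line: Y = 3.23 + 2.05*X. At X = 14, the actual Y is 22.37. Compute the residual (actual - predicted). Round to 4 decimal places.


Fitted value at X = 14 is yhat = 3.23 + 2.05*14 = 31.9300.
Residual = 22.37 - 31.9300 = -9.5600.

-9.5600


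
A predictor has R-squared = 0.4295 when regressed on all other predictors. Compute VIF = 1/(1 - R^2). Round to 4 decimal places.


Denominator: 1 - 0.4295 = 0.5705.
VIF = 1 / 0.5705 = 1.7528.

1.7528


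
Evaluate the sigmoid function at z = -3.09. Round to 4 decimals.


First, exp(3.0900) = 21.9771.
Then sigma(z) = 1/(1 + 21.9771) = 0.0435.

0.0435


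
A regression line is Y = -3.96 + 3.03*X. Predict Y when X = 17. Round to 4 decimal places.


Plug X = 17 into Y = -3.96 + 3.03*X:
Y = -3.96 + 51.5100 = 47.5500.

47.5500


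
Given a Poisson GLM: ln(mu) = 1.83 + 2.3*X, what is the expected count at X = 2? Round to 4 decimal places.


Compute eta = 1.83 + 2.3 * 2 = 6.4300.
Apply inverse link: mu = e^6.4300 = 620.1739.

620.1739


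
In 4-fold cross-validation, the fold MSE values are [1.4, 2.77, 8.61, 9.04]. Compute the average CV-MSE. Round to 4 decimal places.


Sum of fold MSEs = 21.8200.
Average = 21.8200 / 4 = 5.4550.

5.4550


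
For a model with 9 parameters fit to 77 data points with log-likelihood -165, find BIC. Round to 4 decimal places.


Compute k*ln(n) = 9*ln(77) = 9*4.343805 = 39.094245.
Then -2*loglik = 330.
BIC = 39.094245 + 330 = 369.094245, which rounds to 369.0942.

369.0942


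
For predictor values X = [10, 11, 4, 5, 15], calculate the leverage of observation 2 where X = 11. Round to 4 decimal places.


Compute xbar = 9.0000 with n = 5 observations.
SXX = 82.0000.
Leverage = 1/5 + (11 - 9.0000)^2/82.0000 = 0.2488.

0.2488


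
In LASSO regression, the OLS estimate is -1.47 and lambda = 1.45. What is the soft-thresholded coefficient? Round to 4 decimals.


Absolute value: |-1.47| = 1.47.
Compare to lambda = 1.45.
Since |beta| > lambda, coefficient = sign(beta)*(|beta| - lambda) = -0.0200.

-0.0200


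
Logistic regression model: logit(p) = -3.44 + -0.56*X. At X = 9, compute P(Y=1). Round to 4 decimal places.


z = -3.44 + -0.56 * 9 = -8.4800.
Sigmoid: P = 1 / (1 + exp(8.4800)) = 0.0002.

0.0002


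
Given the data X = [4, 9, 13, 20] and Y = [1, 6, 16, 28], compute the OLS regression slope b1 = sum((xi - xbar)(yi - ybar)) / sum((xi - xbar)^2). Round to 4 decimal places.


The sample means are xbar = 11.5000 and ybar = 12.7500.
Compute S_xx = 137.0000 and S_xy = 239.5000.
Slope b1 = S_xy / S_xx = 239.5000 / 137.0000 = 1.7482.

1.7482


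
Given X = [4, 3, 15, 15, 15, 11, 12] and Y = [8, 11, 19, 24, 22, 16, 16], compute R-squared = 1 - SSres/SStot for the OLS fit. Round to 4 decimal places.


Fit the OLS line: b0 = 5.6106, b1 = 1.0230.
SSres = 26.7717.
SStot = 195.7143.
R^2 = 1 - 26.7717/195.7143 = 0.8632.

0.8632


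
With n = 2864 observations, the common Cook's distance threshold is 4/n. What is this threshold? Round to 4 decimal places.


Using the rule of thumb:
Threshold = 4 / 2864 = 0.0014.

0.0014


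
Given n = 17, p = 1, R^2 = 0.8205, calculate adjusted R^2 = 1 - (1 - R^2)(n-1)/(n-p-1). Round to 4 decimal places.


Using the formula:
(1 - 0.8205) = 0.1795.
Multiply by 16/15: 0.1795 * 16 = 2.8720, then 2.8720 / 15 = 0.1915.
Adj R^2 = 1 - 0.1915 = 0.8085.

0.8085


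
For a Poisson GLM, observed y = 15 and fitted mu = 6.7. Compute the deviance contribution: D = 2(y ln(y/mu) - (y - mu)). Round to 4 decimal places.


y/mu = 15/6.7 = 2.238806 (approx.), and ln(15/6.7) = 0.805943.
y * ln(y/mu) = 15 * 0.805943 = 12.089145.
y - mu = 8.3.
D = 2 * (12.089145 - 8.3) = 7.578290, which rounds to 7.5783.

7.5783


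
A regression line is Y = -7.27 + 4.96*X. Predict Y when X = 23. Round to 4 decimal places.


Predicted value:
Y = -7.27 + (4.96)(23) = -7.27 + 114.0800 = 106.8100.

106.8100


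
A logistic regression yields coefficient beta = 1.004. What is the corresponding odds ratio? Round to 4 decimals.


exp(1.004) = 2.7292.
So the odds ratio is 2.7292.

2.7292


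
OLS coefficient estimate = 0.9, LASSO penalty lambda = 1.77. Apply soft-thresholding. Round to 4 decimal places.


Check: |0.9| = 0.9 vs lambda = 1.77.
Since |beta| <= lambda, the coefficient is set to 0.
Soft-thresholded coefficient = 0.0000.

0.0000


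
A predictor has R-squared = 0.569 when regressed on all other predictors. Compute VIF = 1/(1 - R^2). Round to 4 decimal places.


Using VIF = 1/(1 - R^2_j):
1 - 0.569 = 0.431.
VIF = 2.3202.

2.3202


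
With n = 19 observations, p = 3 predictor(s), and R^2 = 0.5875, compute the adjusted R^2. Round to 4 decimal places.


Plug in: Adj R^2 = 1 - (1 - 0.5875) * 18/15.
= 1 - 0.4125 * 18/15
= 1 - 7.4250 / 15
= 1 - 0.4950 = 0.5050.

0.5050


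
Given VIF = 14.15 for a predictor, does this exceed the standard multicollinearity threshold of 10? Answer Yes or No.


Compare VIF = 14.15 to the threshold of 10.
14.15 >= 10, so the answer is Yes.

Yes


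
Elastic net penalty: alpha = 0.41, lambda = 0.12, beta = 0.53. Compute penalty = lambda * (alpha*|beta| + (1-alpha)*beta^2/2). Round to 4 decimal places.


L1 component = 0.41 * |0.53| = 0.2173.
L2 component = 0.59 * 0.53^2 / 2 = 0.0829.
Penalty = 0.12 * (0.2173 + 0.0829) = 0.12 * 0.3002 = 0.0360.

0.0360


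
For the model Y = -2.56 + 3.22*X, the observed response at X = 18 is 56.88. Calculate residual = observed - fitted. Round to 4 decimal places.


Compute yhat = -2.56 + (3.22)(18) = 55.4000.
Residual = actual - predicted = 56.88 - 55.4000 = 1.4800.

1.4800


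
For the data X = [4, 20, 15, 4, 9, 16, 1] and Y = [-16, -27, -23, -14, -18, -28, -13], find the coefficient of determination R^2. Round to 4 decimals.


The fitted line is Y = -11.7845 + -0.8190*X.
SSres = 15.6810, SStot = 226.8571.
R^2 = 1 - SSres/SStot = 0.9309.

0.9309


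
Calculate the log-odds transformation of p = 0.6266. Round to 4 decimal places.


1 - p = 0.3734.
p/(1-p) = 1.6781.
logit = ln(1.6781) = 0.5177.

0.5177


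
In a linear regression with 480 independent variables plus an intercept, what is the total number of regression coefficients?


Total coefficients = number of predictors + 1 (for the intercept).
= 480 + 1 = 481.

481


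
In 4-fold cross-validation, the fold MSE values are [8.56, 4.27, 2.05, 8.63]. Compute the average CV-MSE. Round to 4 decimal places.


Sum of fold MSEs = 23.5100.
Average = 23.5100 / 4 = 5.8775.

5.8775


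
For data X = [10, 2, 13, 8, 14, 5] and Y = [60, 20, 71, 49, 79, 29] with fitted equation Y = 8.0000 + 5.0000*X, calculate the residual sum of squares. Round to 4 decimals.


Compute predicted values, then residuals = yi - yhat_i.
Residuals: [2.0000, 2.0000, -2.0000, 1.0000, 1.0000, -4.0000].
SSres = sum(residual^2) = 30.0000.

30.0000


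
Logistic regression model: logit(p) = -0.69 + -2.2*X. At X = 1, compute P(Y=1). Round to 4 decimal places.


Linear predictor: z = -0.69 + -2.2 * 1 = -2.8900.
P = 1/(1 + exp(2.8900)) = 1/(1 + 17.9933) = 0.0527.

0.0527


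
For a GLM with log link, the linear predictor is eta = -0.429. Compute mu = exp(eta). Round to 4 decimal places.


mu = exp(eta) = exp(-0.429).
= 0.6512.

0.6512


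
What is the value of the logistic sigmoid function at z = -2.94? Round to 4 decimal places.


First, exp(2.9400) = 18.9158.
Then sigma(z) = 1/(1 + 18.9158) = 0.0502.

0.0502


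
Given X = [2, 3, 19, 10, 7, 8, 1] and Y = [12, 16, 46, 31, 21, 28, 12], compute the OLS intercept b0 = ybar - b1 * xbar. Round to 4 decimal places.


First find the slope: b1 = 1.9635.
Means: xbar = 7.1429, ybar = 23.7143.
b0 = ybar - b1 * xbar = 23.7143 - 1.9635 * 7.1429 = 9.6894.

9.6894


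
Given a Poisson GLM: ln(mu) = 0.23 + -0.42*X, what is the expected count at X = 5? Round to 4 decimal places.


Linear predictor: eta = 0.23 + (-0.42)(5) = -1.8700.
Expected count: mu = exp(-1.8700) = 0.1541.

0.1541


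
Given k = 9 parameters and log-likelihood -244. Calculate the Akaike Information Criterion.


AIC = 2*9 - 2*(-244).
= 18 + 488 = 506.

506


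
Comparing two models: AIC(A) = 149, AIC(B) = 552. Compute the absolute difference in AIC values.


Absolute difference = |149 - 552| = 403.
The model with lower AIC (A) is preferred.

403


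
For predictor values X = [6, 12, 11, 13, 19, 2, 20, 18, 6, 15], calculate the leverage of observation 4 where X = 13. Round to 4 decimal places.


Mean of X: xbar = 12.2000.
SXX = 331.6000.
For X = 13: h = 1/10 + (13 - 12.2000)^2/331.6000 = 0.1019.

0.1019


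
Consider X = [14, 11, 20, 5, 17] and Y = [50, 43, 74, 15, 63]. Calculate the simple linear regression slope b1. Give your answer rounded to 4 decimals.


The sample means are xbar = 13.4000 and ybar = 49.0000.
Compute S_xx = 133.2000 and S_xy = 516.0000.
Slope b1 = S_xy / S_xx = 516.0000 / 133.2000 = 3.8739.

3.8739


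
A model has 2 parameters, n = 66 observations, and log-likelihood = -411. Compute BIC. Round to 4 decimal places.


k * ln(n) = 2 * ln(66) = 2 * 4.189655 = 8.379310.
-2 * loglik = -2 * (-411) = 822.
BIC = 8.379310 + 822 = 830.379310, which rounds to 830.3793.

830.3793


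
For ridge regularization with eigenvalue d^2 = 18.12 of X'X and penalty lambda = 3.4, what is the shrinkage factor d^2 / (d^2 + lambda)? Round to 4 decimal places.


Denominator = d^2 + lambda = 18.12 + 3.4 = 21.5200.
Shrinkage = 18.12 / 21.5200 = 0.8420.

0.8420


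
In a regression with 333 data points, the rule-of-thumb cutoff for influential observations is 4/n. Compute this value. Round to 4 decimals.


Cook's distance cutoff = 4/n = 4/333.
= 0.0120.

0.0120


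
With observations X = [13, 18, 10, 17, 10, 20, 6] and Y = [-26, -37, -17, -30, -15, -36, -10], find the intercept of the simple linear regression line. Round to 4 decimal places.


The slope is b1 = -2.0404.
Sample means are xbar = 13.4286 and ybar = -24.4286.
Intercept: b0 = -24.4286 - (-2.0404)(13.4286) = 2.9706.

2.9706


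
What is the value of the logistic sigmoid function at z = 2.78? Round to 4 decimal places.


Compute exp(-2.7800) = 0.0620.
Sigmoid = 1 / (1 + 0.0620) = 1 / 1.0620 = 0.9416.

0.9416


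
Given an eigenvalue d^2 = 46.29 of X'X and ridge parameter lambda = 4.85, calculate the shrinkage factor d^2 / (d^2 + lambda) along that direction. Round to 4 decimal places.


Denominator = d^2 + lambda = 46.29 + 4.85 = 51.1400.
Shrinkage = 46.29 / 51.1400 = 0.9052.

0.9052


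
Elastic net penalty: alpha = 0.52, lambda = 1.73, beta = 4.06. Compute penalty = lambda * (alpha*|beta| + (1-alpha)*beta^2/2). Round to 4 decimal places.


L1 component = 0.52 * |4.06| = 2.1112.
L2 component = 0.48 * 4.06^2 / 2 = 3.9561.
Penalty = 1.73 * (2.1112 + 3.9561) = 1.73 * 6.0673 = 10.4964.

10.4964


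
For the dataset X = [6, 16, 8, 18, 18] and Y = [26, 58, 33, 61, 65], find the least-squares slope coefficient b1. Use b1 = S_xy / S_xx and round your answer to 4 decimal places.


Calculate xbar = 13.2000, ybar = 48.6000.
S_xx = 132.8000, S_xy = 408.4000.
Using b1 = S_xy / S_xx = 408.4000 / 132.8000, we get b1 = 3.0753.

3.0753


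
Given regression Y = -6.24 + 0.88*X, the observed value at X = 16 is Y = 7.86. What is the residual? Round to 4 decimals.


Fitted value at X = 16 is yhat = -6.24 + 0.88*16 = 7.8400.
Residual = 7.86 - 7.8400 = 0.0200.

0.0200


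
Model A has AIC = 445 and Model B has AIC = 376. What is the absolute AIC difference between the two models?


Absolute difference = |445 - 376| = 69.
The model with lower AIC (B) is preferred.

69


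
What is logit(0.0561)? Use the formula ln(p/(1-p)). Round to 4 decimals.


Compute the odds: 0.0561/0.9439 = 0.0594.
Take the natural log: ln(0.0594) = -2.8229.

-2.8229


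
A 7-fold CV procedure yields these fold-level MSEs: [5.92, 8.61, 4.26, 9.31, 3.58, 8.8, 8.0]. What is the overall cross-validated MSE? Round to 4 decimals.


Total MSE across folds = 48.4800.
CV-MSE = 48.4800/7 = 6.9257.

6.9257


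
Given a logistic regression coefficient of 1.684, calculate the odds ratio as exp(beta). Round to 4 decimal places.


The odds ratio is computed as:
OR = e^(1.684) = 5.3871.

5.3871


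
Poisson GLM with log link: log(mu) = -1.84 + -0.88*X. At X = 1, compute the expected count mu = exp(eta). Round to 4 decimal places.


Linear predictor: eta = -1.84 + (-0.88)(1) = -2.7200.
Expected count: mu = exp(-2.7200) = 0.0659.

0.0659


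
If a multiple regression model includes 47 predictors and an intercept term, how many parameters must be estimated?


Including the intercept, the model has 47 predictor coefficients + 1 intercept.
Total = 48.

48


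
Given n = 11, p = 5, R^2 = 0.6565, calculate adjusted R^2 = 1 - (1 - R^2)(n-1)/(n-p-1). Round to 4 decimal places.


Plug in: Adj R^2 = 1 - (1 - 0.6565) * 10/5.
= 1 - 0.3435 * 10/5
= 1 - 3.4350 / 5
= 1 - 0.6870 = 0.3130.

0.3130


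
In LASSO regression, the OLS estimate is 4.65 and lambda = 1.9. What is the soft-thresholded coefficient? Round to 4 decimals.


Absolute value: |4.65| = 4.65.
Compare to lambda = 1.9.
Since |beta| > lambda, coefficient = sign(beta)*(|beta| - lambda) = 2.7500.

2.7500


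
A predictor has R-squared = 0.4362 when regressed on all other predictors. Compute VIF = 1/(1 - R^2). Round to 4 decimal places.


Using VIF = 1/(1 - R^2_j):
1 - 0.4362 = 0.5638.
VIF = 1.7737.

1.7737


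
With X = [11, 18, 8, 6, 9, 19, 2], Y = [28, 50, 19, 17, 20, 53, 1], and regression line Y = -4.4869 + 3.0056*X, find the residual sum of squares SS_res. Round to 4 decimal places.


Compute predicted values, then residuals = yi - yhat_i.
Residuals: [-0.5747, 0.3861, -0.5579, 3.4533, -2.5635, 0.3805, -0.5243].
SSres = sum(residual^2) = 19.7071.

19.7071


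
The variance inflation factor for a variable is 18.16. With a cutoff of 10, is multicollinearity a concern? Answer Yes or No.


Check: VIF = 18.16 vs threshold = 10.
Since 18.16 >= 10, the answer is Yes.

Yes


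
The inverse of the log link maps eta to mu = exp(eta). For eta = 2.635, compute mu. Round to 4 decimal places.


mu = exp(eta) = exp(2.635).
= 13.9433.

13.9433


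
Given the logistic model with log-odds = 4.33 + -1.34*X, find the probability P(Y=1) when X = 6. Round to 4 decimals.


Linear predictor: z = 4.33 + -1.34 * 6 = -3.7100.
P = 1/(1 + exp(3.7100)) = 1/(1 + 40.8538) = 0.0239.

0.0239


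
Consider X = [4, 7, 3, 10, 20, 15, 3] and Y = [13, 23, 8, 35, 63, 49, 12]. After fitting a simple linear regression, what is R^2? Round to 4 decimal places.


After computing the OLS fit (b0=0.9426, b1=3.1678):
SSres = 16.4283, SStot = 2614.0000.
R^2 = 1 - 16.4283/2614.0000 = 0.9937.

0.9937


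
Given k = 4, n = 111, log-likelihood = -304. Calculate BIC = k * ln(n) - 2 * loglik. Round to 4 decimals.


Compute k*ln(n) = 4*ln(111) = 4*4.709530 = 18.838120.
Then -2*loglik = 608.
BIC = 18.838120 + 608 = 626.838120, which rounds to 626.8381.

626.8381


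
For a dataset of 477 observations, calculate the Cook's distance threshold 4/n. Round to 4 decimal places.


Using the rule of thumb:
Threshold = 4 / 477 = 0.0084.

0.0084


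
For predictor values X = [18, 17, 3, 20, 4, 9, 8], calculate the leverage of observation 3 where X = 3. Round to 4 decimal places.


Compute xbar = 11.2857 with n = 7 observations.
SXX = 291.4286.
Leverage = 1/7 + (3 - 11.2857)^2/291.4286 = 0.3784.

0.3784


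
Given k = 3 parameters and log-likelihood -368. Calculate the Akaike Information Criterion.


AIC = 2k - 2*loglik = 2(3) - 2(-368).
= 6 + 736 = 742.

742


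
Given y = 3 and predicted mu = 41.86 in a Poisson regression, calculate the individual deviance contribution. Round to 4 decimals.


y/mu = 3/41.86 = 0.071667 (approx.), and ln(3/41.86) = -2.635718.
y * ln(y/mu) = 3 * -2.635718 = -7.907154.
y - mu = -38.86.
D = 2 * (-7.907154 - -38.86) = 61.905692, which rounds to 61.9057.

61.9057


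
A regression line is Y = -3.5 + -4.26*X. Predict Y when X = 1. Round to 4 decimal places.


Plug X = 1 into Y = -3.5 + -4.26*X:
Y = -3.5 + -4.2600 = -7.7600.

-7.7600


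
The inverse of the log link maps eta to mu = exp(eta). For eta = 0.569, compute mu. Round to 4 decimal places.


mu = exp(eta) = exp(0.569).
= 1.7665.

1.7665


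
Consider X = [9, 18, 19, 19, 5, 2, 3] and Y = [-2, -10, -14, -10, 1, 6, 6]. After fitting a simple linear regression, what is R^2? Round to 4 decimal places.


After computing the OLS fit (b0=7.7589, b1=-1.0308):
SSres = 13.3708, SStot = 397.4286.
R^2 = 1 - 13.3708/397.4286 = 0.9664.

0.9664


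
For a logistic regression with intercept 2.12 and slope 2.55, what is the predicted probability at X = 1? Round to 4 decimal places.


z = 2.12 + 2.55 * 1 = 4.6700.
Sigmoid: P = 1 / (1 + exp(-4.6700)) = 0.9907.

0.9907


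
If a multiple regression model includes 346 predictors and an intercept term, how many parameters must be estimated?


Total coefficients = number of predictors + 1 (for the intercept).
= 346 + 1 = 347.

347


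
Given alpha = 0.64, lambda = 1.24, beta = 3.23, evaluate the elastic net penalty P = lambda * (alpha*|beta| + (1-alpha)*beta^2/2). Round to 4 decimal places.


Compute:
L1 = 0.64 * 3.23 = 2.0672.
L2 = 0.36 * 3.23^2 / 2 = 1.8779.
Penalty = 1.24 * (2.0672 + 1.8779) = 4.8920.

4.8920


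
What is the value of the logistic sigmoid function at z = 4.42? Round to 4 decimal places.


First, exp(-4.4200) = 0.0120.
Then sigma(z) = 1/(1 + 0.0120) = 0.9881.

0.9881


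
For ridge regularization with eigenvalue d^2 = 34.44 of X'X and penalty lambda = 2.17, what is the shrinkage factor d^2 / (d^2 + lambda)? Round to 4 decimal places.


Denominator = d^2 + lambda = 34.44 + 2.17 = 36.6100.
Shrinkage = 34.44 / 36.6100 = 0.9407.

0.9407


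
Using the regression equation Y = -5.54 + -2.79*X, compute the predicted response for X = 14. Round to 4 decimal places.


Predicted value:
Y = -5.54 + (-2.79)(14) = -5.54 + -39.0600 = -44.6000.

-44.6000


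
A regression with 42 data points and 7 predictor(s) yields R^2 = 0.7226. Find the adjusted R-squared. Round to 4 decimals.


Plug in: Adj R^2 = 1 - (1 - 0.7226) * 41/34.
= 1 - 0.2774 * 41/34
= 1 - 11.3734 / 34
= 1 - 0.3345 = 0.6655.

0.6655


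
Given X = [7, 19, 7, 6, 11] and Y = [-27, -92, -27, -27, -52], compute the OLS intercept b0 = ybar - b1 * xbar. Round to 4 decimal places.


First find the slope: b1 = -5.2586.
Means: xbar = 10.0000, ybar = -45.0000.
b0 = ybar - b1 * xbar = -45.0000 - -5.2586 * 10.0000 = 7.5862.

7.5862


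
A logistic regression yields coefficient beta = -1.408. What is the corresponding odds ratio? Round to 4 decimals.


The odds ratio is computed as:
OR = e^(-1.408) = 0.2446.

0.2446


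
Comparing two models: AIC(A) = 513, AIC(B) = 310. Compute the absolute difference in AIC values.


Absolute difference = |513 - 310| = 203.
The model with lower AIC (B) is preferred.

203


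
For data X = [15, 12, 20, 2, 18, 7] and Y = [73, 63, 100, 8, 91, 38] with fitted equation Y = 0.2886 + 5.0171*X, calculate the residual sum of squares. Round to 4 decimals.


Predicted values from Y = 0.2886 + 5.0171*X.
Residuals: [-2.5451, 2.5062, -0.6306, -2.3228, 0.4036, 2.5917].
SSres = 25.4314.

25.4314


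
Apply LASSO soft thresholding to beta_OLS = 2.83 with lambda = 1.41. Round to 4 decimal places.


|beta_OLS| = 2.83.
lambda = 1.41.
Since |beta| > lambda, coefficient = sign(beta)*(|beta| - lambda) = 1.4200.
Result = 1.4200.

1.4200


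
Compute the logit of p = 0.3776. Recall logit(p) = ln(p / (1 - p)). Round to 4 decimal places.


1 - p = 0.6224.
p/(1-p) = 0.6067.
logit = ln(0.6067) = -0.4997.

-0.4997


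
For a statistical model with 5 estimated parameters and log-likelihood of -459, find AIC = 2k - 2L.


AIC = 2*5 - 2*(-459).
= 10 + 918 = 928.

928


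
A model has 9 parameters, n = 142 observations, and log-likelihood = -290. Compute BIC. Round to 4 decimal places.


Compute k*ln(n) = 9*ln(142) = 9*4.955827 = 44.602443.
Then -2*loglik = 580.
BIC = 44.602443 + 580 = 624.602443, which rounds to 624.6024.

624.6024


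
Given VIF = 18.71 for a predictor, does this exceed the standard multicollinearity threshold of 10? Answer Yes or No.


Compare VIF = 18.71 to the threshold of 10.
18.71 >= 10, so the answer is Yes.

Yes


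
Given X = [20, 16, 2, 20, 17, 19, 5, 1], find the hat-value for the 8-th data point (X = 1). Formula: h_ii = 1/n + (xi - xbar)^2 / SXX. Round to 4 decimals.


Mean of X: xbar = 12.5000.
SXX = 486.0000.
For X = 1: h = 1/8 + (1 - 12.5000)^2/486.0000 = 0.3971.

0.3971


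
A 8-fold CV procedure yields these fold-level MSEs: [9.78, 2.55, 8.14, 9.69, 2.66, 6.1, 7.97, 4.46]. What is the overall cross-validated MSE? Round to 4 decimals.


Sum of fold MSEs = 51.3500.
Average = 51.3500 / 8 = 6.4188.

6.4188


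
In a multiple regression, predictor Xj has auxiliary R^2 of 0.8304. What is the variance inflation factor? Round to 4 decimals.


Using VIF = 1/(1 - R^2_j):
1 - 0.8304 = 0.1696.
VIF = 5.8962.

5.8962


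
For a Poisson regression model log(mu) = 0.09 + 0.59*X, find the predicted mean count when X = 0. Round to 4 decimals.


eta = 0.09 + 0.59 * 0 = 0.0900.
mu = exp(0.0900) = 1.0942.

1.0942


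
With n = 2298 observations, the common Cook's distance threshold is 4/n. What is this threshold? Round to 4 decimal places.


Using the rule of thumb:
Threshold = 4 / 2298 = 0.0017.

0.0017


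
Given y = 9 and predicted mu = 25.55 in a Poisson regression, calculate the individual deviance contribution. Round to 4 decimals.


Compute y*ln(y/mu) = 9*ln(9/25.55) = 9*-1.043413 = -9.390717.
y - mu = -16.55.
D = 2*(-9.390717 - (-16.55)) = 14.318566, which rounds to 14.3186.

14.3186


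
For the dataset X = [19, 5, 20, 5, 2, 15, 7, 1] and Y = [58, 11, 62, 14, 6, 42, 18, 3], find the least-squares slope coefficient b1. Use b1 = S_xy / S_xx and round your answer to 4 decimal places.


The sample means are xbar = 9.2500 and ybar = 26.7500.
Compute S_xx = 405.5000 and S_xy = 1258.5000.
Slope b1 = S_xy / S_xx = 1258.5000 / 405.5000 = 3.1036.

3.1036


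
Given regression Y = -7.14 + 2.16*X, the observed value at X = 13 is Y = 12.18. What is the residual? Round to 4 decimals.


Predicted = -7.14 + 2.16 * 13 = 20.9400.
Residual = 12.18 - 20.9400 = -8.7600.

-8.7600


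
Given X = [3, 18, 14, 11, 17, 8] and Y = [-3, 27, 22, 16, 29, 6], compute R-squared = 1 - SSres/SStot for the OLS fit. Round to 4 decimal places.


After computing the OLS fit (b0=-9.5711, b1=2.1750):
SSres = 16.5118, SStot = 786.8333.
R^2 = 1 - 16.5118/786.8333 = 0.9790.

0.9790


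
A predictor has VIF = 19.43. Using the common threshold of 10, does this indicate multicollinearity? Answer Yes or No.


The threshold is 10.
VIF = 19.43 is >= 10.
Multicollinearity indication: Yes.

Yes


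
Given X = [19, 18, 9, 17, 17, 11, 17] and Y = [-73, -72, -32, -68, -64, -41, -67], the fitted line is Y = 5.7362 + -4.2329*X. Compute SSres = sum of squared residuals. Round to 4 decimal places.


Compute predicted values, then residuals = yi - yhat_i.
Residuals: [1.6889, -1.5440, 0.3599, -1.7769, 2.2231, -0.1743, -0.7769].
SSres = sum(residual^2) = 14.0993.

14.0993


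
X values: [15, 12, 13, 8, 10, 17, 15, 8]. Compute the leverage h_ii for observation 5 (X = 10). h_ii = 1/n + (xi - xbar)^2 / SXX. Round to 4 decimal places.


Mean of X: xbar = 12.2500.
SXX = 79.5000.
For X = 10: h = 1/8 + (10 - 12.2500)^2/79.5000 = 0.1887.

0.1887


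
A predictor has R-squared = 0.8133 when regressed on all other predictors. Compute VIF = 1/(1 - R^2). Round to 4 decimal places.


Denominator: 1 - 0.8133 = 0.1867.
VIF = 1 / 0.1867 = 5.3562.

5.3562


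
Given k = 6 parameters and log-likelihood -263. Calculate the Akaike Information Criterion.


AIC = 2k - 2*loglik = 2(6) - 2(-263).
= 12 + 526 = 538.

538


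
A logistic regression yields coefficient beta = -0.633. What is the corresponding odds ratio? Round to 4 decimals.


The odds ratio is computed as:
OR = e^(-0.633) = 0.5310.

0.5310


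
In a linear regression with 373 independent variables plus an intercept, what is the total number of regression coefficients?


Each predictor gets one coefficient, plus one intercept.
Total parameters = 373 + 1 = 374.

374


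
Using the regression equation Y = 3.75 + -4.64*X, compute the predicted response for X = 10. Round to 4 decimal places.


Plug X = 10 into Y = 3.75 + -4.64*X:
Y = 3.75 + -46.4000 = -42.6500.

-42.6500


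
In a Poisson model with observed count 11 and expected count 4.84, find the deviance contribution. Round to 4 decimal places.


First: ln(11/4.84) = 0.820981.
Then: 11 * 0.820981 = 9.030791.
y - mu = 11 - 4.84 = 6.16.
D = 2(9.030791 - 6.16) = 5.741582, which rounds to 5.7416.

5.7416


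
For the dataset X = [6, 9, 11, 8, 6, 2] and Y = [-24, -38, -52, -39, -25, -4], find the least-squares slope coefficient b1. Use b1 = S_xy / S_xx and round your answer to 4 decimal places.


Calculate xbar = 7.0000, ybar = -30.3333.
S_xx = 48.0000, S_xy = -254.0000.
Using b1 = S_xy / S_xx = -254.0000 / 48.0000, we get b1 = -5.2917.

-5.2917


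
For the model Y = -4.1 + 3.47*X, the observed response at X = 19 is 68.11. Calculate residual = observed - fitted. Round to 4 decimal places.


Compute yhat = -4.1 + (3.47)(19) = 61.8300.
Residual = actual - predicted = 68.11 - 61.8300 = 6.2800.

6.2800


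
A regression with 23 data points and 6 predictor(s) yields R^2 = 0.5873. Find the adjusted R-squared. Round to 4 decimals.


Plug in: Adj R^2 = 1 - (1 - 0.5873) * 22/16.
= 1 - 0.4127 * 22/16
= 1 - 9.0794 / 16
= 1 - 0.5675 = 0.4325.

0.4325


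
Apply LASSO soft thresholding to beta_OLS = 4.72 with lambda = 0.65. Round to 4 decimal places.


Check: |4.72| = 4.72 vs lambda = 0.65.
Since |beta| > lambda, coefficient = sign(beta)*(|beta| - lambda) = 4.0700.
Soft-thresholded coefficient = 4.0700.

4.0700


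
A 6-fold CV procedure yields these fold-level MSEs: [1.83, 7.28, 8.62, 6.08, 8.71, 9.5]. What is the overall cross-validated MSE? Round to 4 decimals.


Add all fold MSEs: 42.0200.
Divide by k = 6: 42.0200/6 = 7.0033.

7.0033


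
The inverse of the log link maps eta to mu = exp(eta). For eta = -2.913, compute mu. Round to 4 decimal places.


mu = exp(eta) = exp(-2.913).
= 0.0543.

0.0543


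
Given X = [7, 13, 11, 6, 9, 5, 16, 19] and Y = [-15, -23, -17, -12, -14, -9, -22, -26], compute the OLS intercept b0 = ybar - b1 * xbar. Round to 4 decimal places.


First find the slope: b1 = -1.1326.
Means: xbar = 10.7500, ybar = -17.2500.
b0 = ybar - b1 * xbar = -17.2500 - -1.1326 * 10.7500 = -5.0749.

-5.0749


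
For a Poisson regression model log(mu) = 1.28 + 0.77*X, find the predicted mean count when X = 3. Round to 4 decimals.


eta = 1.28 + 0.77 * 3 = 3.5900.
mu = exp(3.5900) = 36.2341.

36.2341


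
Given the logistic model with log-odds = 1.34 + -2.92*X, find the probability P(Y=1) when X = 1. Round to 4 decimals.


z = 1.34 + -2.92 * 1 = -1.5800.
Sigmoid: P = 1 / (1 + exp(1.5800)) = 0.1708.

0.1708


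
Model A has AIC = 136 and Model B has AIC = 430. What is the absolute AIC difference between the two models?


Compute |136 - 430| = 294.
Model A has the smaller AIC.

294


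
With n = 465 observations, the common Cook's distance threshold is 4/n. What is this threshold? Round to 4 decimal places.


Cook's distance cutoff = 4/n = 4/465.
= 0.0086.

0.0086


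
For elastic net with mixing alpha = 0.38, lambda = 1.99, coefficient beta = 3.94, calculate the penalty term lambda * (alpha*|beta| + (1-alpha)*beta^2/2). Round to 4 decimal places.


alpha * |beta| = 0.38 * 3.94 = 1.4972.
(1-alpha) * beta^2/2 = 0.62 * 15.5236/2 = 4.8123.
Total = 1.99 * (1.4972 + 4.8123) = 12.5559.

12.5559


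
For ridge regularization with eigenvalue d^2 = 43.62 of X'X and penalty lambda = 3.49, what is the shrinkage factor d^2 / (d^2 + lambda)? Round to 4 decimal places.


Denominator = d^2 + lambda = 43.62 + 3.49 = 47.1100.
Shrinkage = 43.62 / 47.1100 = 0.9259.

0.9259


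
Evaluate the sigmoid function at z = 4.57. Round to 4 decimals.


Compute exp(-4.5700) = 0.0104.
Sigmoid = 1 / (1 + 0.0104) = 1 / 1.0104 = 0.9897.

0.9897


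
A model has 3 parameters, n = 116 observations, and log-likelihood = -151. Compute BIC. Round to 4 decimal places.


k * ln(n) = 3 * ln(116) = 3 * 4.753590 = 14.260770.
-2 * loglik = -2 * (-151) = 302.
BIC = 14.260770 + 302 = 316.260770, which rounds to 316.2608.

316.2608


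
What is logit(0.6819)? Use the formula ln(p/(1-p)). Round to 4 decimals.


The odds are p/(1-p) = 0.6819 / 0.3181 = 2.1437.
logit(p) = ln(2.1437) = 0.7625.

0.7625


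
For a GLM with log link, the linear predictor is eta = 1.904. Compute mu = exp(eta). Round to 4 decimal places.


mu = exp(eta) = exp(1.904).
= 6.7127.

6.7127


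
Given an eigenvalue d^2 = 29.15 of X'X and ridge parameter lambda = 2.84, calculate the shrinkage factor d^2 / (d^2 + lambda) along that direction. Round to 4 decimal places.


d^2 + lambda = 29.15 + 2.84 = 31.9900.
Shrinkage factor = 29.15/31.9900 = 0.9112.

0.9112


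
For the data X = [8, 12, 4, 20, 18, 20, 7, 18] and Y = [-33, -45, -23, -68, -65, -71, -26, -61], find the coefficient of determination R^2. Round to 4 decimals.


After computing the OLS fit (b0=-8.2579, b1=-3.0461):
SSres = 32.2579, SStot = 2722.0000.
R^2 = 1 - 32.2579/2722.0000 = 0.9881.

0.9881


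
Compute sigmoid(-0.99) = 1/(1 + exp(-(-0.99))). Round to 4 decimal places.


Compute exp(0.9900) = 2.6912.
Sigmoid = 1 / (1 + 2.6912) = 1 / 3.6912 = 0.2709.

0.2709


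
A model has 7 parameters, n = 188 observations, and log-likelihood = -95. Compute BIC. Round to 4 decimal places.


k * ln(n) = 7 * ln(188) = 7 * 5.236442 = 36.655094.
-2 * loglik = -2 * (-95) = 190.
BIC = 36.655094 + 190 = 226.655094, which rounds to 226.6551.

226.6551


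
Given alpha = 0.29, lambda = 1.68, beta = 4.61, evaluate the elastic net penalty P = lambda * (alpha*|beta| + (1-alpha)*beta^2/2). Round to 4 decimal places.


alpha * |beta| = 0.29 * 4.61 = 1.3369.
(1-alpha) * beta^2/2 = 0.71 * 21.2521/2 = 7.5445.
Total = 1.68 * (1.3369 + 7.5445) = 14.9207.

14.9207
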